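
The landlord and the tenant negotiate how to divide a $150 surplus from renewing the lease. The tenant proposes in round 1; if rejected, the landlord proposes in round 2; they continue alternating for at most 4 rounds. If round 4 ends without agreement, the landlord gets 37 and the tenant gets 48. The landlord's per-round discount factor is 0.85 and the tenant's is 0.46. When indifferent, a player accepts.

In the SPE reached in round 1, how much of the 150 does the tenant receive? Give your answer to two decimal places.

47.25

Round 4 (the landlord proposes): the tenant gets 48 if talks fail, so the landlord offers 48 and keeps 102.
Round 3 (the tenant proposes): the landlord can get 102 next round, worth 0.85 × 102 = 86.7 now; the tenant offers that and keeps 63.3.
Round 2 (the landlord proposes): the tenant can get 63.3 next round, worth 0.46 × 63.3 = 29.118 now. The landlord offers 29.118 and keeps 150 − 29.118 = 120.882.
Round 1 (the tenant proposes): the landlord can get 120.882 next round, worth 0.85 × 120.882 = 102.7497 now, so the tenant offers 102.7497, keeping 47.2503.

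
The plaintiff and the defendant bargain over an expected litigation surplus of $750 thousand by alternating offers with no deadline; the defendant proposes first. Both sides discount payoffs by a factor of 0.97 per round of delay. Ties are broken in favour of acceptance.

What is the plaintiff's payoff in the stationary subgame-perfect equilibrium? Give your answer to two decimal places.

In a stationary SPE each proposer offers the other exactly their discounted continuation value.
If the defendant keeps x when proposing and the plaintiff keeps y when proposing, then x = 750 − 0.97y and y = 750 − 0.97x.
Solving: x = 750(1 − 0.97) / (1 − 0.97·0.97) = 22.5 / 0.0591 ≈ 380.7107.
The plaintiff gets 750 − 380.7107 ≈ 369.2893.

369.29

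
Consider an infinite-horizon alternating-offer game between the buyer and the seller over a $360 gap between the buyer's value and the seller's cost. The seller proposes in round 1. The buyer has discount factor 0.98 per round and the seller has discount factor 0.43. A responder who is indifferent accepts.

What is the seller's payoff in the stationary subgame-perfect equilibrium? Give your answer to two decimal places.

12.44

When the seller proposes, the buyer accepts any offer worth at least 0.98 times what the buyer would get by proposing next round; and vice versa.
This gives x = 360 − 0.98y and y = 360 − 0.43x, where x and y are each side's share when it proposes.
Hence (1 − 0.98·0.43)x = 360(1 − 0.98), i.e. 0.5786·x = 7.2.
x ≈ 12.4438; the buyer's share is 360 − x ≈ 347.5562.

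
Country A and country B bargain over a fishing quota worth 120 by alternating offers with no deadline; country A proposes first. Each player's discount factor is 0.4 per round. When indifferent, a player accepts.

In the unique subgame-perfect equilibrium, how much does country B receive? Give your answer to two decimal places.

34.29

When country A proposes, country B accepts any offer worth at least 0.4 times what country B would get by proposing next round; and vice versa.
This gives x = 120 − 0.4y and y = 120 − 0.4x, where x and y are each side's share when it proposes.
Hence (1 − 0.4·0.4)x = 120(1 − 0.4), i.e. 0.84·x = 72.
x ≈ 85.7143; country B's share is 120 − x ≈ 34.2857.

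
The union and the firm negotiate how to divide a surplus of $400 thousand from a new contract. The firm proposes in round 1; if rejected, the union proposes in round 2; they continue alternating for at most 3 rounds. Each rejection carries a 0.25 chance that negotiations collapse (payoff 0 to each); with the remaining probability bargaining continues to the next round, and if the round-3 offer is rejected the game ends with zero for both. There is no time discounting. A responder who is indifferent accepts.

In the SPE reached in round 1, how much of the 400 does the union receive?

Round 3 (the firm proposes): rejection yields 0 for the union; the firm offers 0 and keeps 400.
Round 2 (the union proposes): rejecting gives the firm an expected 0.75 × 400 = 300. The union offers 300 and keeps 400 − 300 = 100.
Round 1 (the firm proposes): rejecting gives the union an expected 0.75 × 100 = 75; the firm offers that and keeps 325.

75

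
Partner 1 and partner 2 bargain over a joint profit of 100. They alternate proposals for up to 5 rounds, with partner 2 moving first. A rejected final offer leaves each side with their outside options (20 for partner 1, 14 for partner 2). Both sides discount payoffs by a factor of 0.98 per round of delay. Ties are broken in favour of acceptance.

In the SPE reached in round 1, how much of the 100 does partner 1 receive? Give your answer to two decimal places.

Work backward from the last round.
Round 5 (partner 2 proposes): partner 1 gets 20 if talks fail, so partner 2 offers 20 and keeps 80.
Round 4 (partner 1 proposes): partner 2 can get 80 next round, worth 0.98 × 80 = 78.4 now; partner 1 offers that and keeps 21.6.
Round 3 (partner 2 proposes): partner 1 can get 21.6 next round, worth 0.98 × 21.6 = 21.168 now, so partner 2 offers 21.168, keeping 78.832.
Round 2 (partner 1 proposes): partner 2 can get 78.832 next round, worth 0.98 × 78.832 = 77.25536 now; partner 1 offers that and keeps 22.74464.
Round 1 (partner 2 proposes): partner 1 can get 22.74464 next round, worth 0.98 × 22.74464 = 22.2897472 now. Partner 2 offers 22.2897472 and keeps 100 − 22.2897472 = 77.7102528.

22.29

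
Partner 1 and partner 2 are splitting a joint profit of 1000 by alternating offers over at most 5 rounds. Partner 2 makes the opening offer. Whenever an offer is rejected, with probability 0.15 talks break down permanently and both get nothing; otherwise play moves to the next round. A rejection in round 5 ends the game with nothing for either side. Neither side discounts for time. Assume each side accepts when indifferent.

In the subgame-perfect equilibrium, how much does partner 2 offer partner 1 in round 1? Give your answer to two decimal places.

Round 5 (partner 2 proposes): rejection yields 0 for partner 1; partner 2 offers 0 and keeps 1000.
Round 4 (partner 1 proposes): rejecting gives partner 2 an expected 0.85 × 1000 = 850, so partner 1 offers 850, keeping 150.
Round 3 (partner 2 proposes): rejecting gives partner 1 an expected 0.85 × 150 = 127.5. Partner 2 offers 127.5 and keeps 1000 − 127.5 = 872.5.
Round 2 (partner 1 proposes): rejecting gives partner 2 an expected 0.85 × 872.5 = 741.625. Partner 1 offers 741.625 and keeps 1000 − 741.625 = 258.375.
Round 1 (partner 2 proposes): rejecting gives partner 1 an expected 0.85 × 258.375 = 219.61875. Partner 2 offers 219.61875 and keeps 1000 − 219.61875 = 780.38125.

219.62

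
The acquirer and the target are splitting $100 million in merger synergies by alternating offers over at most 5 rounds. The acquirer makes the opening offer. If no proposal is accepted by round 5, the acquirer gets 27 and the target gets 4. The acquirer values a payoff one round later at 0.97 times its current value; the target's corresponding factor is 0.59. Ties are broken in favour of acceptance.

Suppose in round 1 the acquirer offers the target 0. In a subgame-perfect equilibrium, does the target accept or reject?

Reject

Work out the target's continuation value if the offer is rejected.
Round 5 (the acquirer proposes): the target gets 4 if talks fail, so the acquirer offers 4 and keeps 96.
Round 4 (the target proposes): the acquirer can get 96 next round, worth 0.97 × 96 = 93.12 now. The target offers 93.12 and keeps 100 − 93.12 = 6.88.
Round 3 (the acquirer proposes): the target can get 6.88 next round, worth 0.59 × 6.88 = 4.0592 now. The acquirer offers 4.0592 and keeps 100 − 4.0592 = 95.9408.
Round 2 (the target proposes): the acquirer can get 95.9408 next round, worth 0.97 × 95.9408 = 93.062576 now; the target offers that and keeps 6.937424.
So by rejecting in round 1, the target gets 6.937424 next round, worth 0.59 × 6.937424 = 4.09308016 now.
Offer 0 < 4.09308016, so the target rejects.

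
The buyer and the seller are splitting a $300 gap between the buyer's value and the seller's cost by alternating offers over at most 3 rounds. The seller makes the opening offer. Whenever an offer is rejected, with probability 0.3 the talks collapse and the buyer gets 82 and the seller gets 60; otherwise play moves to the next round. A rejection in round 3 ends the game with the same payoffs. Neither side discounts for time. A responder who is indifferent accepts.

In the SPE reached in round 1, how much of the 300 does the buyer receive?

115.18

Round 3 (the seller proposes): the buyer gets 82 if talks fail, so the seller offers 82 and keeps 218.
Round 2 (the buyer proposes): rejecting gives the seller an expected 0.7 × 218 + 0.3 × 60 = 170.6. The buyer offers 170.6 and keeps 300 − 170.6 = 129.4.
Round 1 (the seller proposes): rejecting gives the buyer an expected 0.7 × 129.4 + 0.3 × 82 = 115.18; the seller offers that and keeps 184.82.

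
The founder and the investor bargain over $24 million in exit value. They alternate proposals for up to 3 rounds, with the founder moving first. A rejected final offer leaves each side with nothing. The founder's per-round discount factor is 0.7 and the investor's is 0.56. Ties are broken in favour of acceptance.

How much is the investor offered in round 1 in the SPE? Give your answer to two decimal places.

4.03

Round 3 (the founder proposes): the investor will accept anything ≥ 0, so the founder offers 0 and keeps 24.
Round 2 (the investor proposes): the founder can get 24 next round, worth 0.7 × 24 = 16.8 now; the investor offers that and keeps 7.2.
Round 1 (the founder proposes): the investor can get 7.2 next round, worth 0.56 × 7.2 = 4.032 now. The founder offers 4.032 and keeps 24 − 4.032 = 19.968.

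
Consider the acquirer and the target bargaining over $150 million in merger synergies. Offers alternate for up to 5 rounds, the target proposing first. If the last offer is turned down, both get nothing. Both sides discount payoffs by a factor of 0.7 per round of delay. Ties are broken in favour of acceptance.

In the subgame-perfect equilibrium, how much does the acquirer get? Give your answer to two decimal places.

46.94

By backward induction:
Round 5 (the target proposes): rejection yields 0 for the acquirer; the target offers 0 and keeps 150.
Round 4 (the acquirer proposes): the target can get 150 next round, worth 0.7 × 150 = 105 now, so the acquirer offers 105, keeping 45.
Round 3 (the target proposes): the acquirer can get 45 next round, worth 0.7 × 45 = 31.5 now; the target offers that and keeps 118.5.
Round 2 (the acquirer proposes): the target can get 118.5 next round, worth 0.7 × 118.5 = 82.95 now; the acquirer offers that and keeps 67.05.
Round 1 (the target proposes): the acquirer can get 67.05 next round, worth 0.7 × 67.05 = 46.935 now. The target offers 46.935 and keeps 150 − 46.935 = 103.065.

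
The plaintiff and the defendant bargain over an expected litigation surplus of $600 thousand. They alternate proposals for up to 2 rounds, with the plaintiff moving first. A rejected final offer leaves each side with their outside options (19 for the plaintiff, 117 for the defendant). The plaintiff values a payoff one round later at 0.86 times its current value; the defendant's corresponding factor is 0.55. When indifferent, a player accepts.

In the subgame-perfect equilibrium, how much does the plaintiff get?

280.45

Round 2 (the defendant proposes): the plaintiff gets 19 if talks fail, so the defendant offers 19 and keeps 581.
Round 1 (the plaintiff proposes): the defendant can get 581 next round, worth 0.55 × 581 = 319.55 now, so the plaintiff offers 319.55, keeping 280.45.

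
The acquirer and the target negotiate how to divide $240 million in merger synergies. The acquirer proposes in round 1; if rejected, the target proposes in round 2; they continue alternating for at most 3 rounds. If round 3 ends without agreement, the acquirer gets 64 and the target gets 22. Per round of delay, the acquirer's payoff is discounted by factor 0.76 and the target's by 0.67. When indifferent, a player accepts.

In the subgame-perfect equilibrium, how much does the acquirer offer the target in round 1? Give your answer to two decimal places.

Work backward from the last round.
Round 3 (the acquirer proposes): the target gets 22 if talks fail, so the acquirer offers 22 and keeps 218.
Round 2 (the target proposes): the acquirer can get 218 next round, worth 0.76 × 218 = 165.68 now, so the target offers 165.68, keeping 74.32.
Round 1 (the acquirer proposes): the target can get 74.32 next round, worth 0.67 × 74.32 = 49.7944 now, so the acquirer offers 49.7944, keeping 190.2056.

49.79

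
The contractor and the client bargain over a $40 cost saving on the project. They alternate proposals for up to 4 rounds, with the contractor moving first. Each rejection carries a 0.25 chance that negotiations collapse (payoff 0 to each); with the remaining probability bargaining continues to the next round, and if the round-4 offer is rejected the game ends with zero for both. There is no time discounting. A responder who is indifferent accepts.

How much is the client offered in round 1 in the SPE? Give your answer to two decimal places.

24.38

Round 4 (the client proposes): rejection yields 0 for the contractor; the client offers 0 and keeps 40.
Round 3 (the contractor proposes): rejecting gives the client an expected 0.75 × 40 = 30; the contractor offers that and keeps 10.
Round 2 (the client proposes): rejecting gives the contractor an expected 0.75 × 10 = 7.5; the client offers that and keeps 32.5.
Round 1 (the contractor proposes): rejecting gives the client an expected 0.75 × 32.5 = 24.375, so the contractor offers 24.375, keeping 15.625.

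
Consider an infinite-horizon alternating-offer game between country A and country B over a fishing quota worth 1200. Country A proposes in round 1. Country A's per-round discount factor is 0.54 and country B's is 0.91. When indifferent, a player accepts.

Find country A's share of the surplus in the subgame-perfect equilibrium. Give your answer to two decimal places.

Let x be country A's share when country A proposes and y be country B's share when country B proposes.
Country B accepts iff offered ≥ 0.91·y, so x = 1200 − 0.91y. Symmetrically y = 1200 − 0.54x.
Substituting: x = 1200 − 0.91(1200 − 0.54x), giving x(1 − 0.54·0.91) = 1200(1 − 0.91).
So x = 1200 × 0.09 / 0.5086 ≈ 212.3476, and country B receives 1200 − x ≈ 987.6524.

212.35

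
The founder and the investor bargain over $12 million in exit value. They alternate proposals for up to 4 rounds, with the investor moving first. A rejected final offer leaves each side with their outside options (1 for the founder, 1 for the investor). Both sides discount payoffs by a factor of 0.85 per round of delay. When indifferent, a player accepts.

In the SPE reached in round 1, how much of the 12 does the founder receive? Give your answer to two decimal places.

8.29

Round 4 (the founder proposes): the investor gets 1 if talks fail, so the founder offers 1 and keeps 11.
Round 3 (the investor proposes): the founder can get 11 next round, worth 0.85 × 11 = 9.35 now, so the investor offers 9.35, keeping 2.65.
Round 2 (the founder proposes): the investor can get 2.65 next round, worth 0.85 × 2.65 = 2.2525 now. The founder offers 2.2525 and keeps 12 − 2.2525 = 9.7475.
Round 1 (the investor proposes): the founder can get 9.7475 next round, worth 0.85 × 9.7475 = 8.285375 now. The investor offers 8.285375 and keeps 12 − 8.285375 = 3.714625.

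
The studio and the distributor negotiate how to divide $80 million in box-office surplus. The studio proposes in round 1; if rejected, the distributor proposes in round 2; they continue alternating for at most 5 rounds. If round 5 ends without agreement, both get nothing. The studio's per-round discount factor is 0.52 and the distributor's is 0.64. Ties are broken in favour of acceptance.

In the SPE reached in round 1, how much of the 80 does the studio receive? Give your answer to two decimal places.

Round 5 (the studio proposes): rejection yields 0 for the distributor; the studio offers 0 and keeps 80.
Round 4 (the distributor proposes): the studio can get 80 next round, worth 0.52 × 80 = 41.6 now; the distributor offers that and keeps 38.4.
Round 3 (the studio proposes): the distributor can get 38.4 next round, worth 0.64 × 38.4 = 24.576 now, so the studio offers 24.576, keeping 55.424.
Round 2 (the distributor proposes): the studio can get 55.424 next round, worth 0.52 × 55.424 = 28.82048 now, so the distributor offers 28.82048, keeping 51.17952.
Round 1 (the studio proposes): the distributor can get 51.17952 next round, worth 0.64 × 51.17952 = 32.7548928 now, so the studio offers 32.7548928, keeping 47.2451072.

47.25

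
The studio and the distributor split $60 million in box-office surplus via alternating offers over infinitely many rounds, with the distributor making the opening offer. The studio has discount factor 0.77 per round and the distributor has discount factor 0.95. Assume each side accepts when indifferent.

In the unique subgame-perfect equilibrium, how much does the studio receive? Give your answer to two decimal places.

When the distributor proposes, the studio accepts any offer worth at least 0.77 times what the studio would get by proposing next round; and vice versa.
This gives x = 60 − 0.77y and y = 60 − 0.95x, where x and y are each side's share when it proposes.
Hence (1 − 0.77·0.95)x = 60(1 − 0.77), i.e. 0.2685·x = 13.8.
x ≈ 51.3966; the studio's share is 60 − x ≈ 8.6034.

8.60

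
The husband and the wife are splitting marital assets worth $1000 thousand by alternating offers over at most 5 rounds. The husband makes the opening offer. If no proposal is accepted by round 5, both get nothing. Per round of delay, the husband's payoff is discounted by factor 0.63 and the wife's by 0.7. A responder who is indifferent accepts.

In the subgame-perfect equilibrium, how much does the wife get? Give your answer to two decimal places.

373.22

By backward induction:
Round 5 (the husband proposes): the wife will accept anything ≥ 0, so the husband offers 0 and keeps 1000.
Round 4 (the wife proposes): the husband can get 1000 next round, worth 0.63 × 1000 = 630 now. The wife offers 630 and keeps 1000 − 630 = 370.
Round 3 (the husband proposes): the wife can get 370 next round, worth 0.7 × 370 = 259 now. The husband offers 259 and keeps 1000 − 259 = 741.
Round 2 (the wife proposes): the husband can get 741 next round, worth 0.63 × 741 = 466.83 now. The wife offers 466.83 and keeps 1000 − 466.83 = 533.17.
Round 1 (the husband proposes): the wife can get 533.17 next round, worth 0.7 × 533.17 = 373.219 now. The husband offers 373.219 and keeps 1000 − 373.219 = 626.781.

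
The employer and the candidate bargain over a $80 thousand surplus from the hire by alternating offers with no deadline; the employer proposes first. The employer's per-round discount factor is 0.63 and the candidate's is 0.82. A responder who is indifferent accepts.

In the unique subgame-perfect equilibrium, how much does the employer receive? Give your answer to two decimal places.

When the employer proposes, the candidate accepts any offer worth at least 0.82 times what the candidate would get by proposing next round; and vice versa.
This gives x = 80 − 0.82y and y = 80 − 0.63x, where x and y are each side's share when it proposes.
Hence (1 − 0.82·0.63)x = 80(1 − 0.82), i.e. 0.4834·x = 14.4.
x ≈ 29.7890; the candidate's share is 80 − x ≈ 50.2110.

29.79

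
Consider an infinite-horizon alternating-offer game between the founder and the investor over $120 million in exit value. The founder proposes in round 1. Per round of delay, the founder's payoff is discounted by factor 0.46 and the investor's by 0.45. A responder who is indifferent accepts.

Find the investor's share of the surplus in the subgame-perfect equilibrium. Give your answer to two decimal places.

When the founder proposes, the investor accepts any offer worth at least 0.45 times what the investor would get by proposing next round; and vice versa.
This gives x = 120 − 0.45y and y = 120 − 0.46x, where x and y are each side's share when it proposes.
Hence (1 − 0.45·0.46)x = 120(1 − 0.45), i.e. 0.793·x = 66.
x ≈ 83.2282; the investor's share is 120 − x ≈ 36.7718.

36.77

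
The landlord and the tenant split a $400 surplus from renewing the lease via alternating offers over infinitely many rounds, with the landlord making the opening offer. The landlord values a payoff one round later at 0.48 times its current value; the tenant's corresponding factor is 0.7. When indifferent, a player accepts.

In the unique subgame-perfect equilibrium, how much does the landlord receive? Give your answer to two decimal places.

180.72

When the landlord proposes, the tenant accepts any offer worth at least 0.7 times what the tenant would get by proposing next round; and vice versa.
This gives x = 400 − 0.7y and y = 400 − 0.48x, where x and y are each side's share when it proposes.
Hence (1 − 0.7·0.48)x = 400(1 − 0.7), i.e. 0.664·x = 120.
x ≈ 180.7229; the tenant's share is 400 − x ≈ 219.2771.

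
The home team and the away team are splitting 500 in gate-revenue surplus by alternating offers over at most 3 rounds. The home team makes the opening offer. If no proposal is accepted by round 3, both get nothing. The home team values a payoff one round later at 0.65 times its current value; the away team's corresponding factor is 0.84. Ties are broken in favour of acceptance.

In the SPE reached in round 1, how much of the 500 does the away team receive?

Round 3 (the home team proposes): the away team will accept anything ≥ 0, so the home team offers 0 and keeps 500.
Round 2 (the away team proposes): the home team can get 500 next round, worth 0.65 × 500 = 325 now, so the away team offers 325, keeping 175.
Round 1 (the home team proposes): the away team can get 175 next round, worth 0.84 × 175 = 147 now, so the home team offers 147, keeping 353.

147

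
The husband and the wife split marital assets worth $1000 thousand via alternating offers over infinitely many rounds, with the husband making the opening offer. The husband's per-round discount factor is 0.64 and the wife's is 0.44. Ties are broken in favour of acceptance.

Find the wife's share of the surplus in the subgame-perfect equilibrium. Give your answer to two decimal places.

220.49

In a stationary SPE each proposer offers the other exactly their discounted continuation value.
If the husband keeps x when proposing and the wife keeps y when proposing, then x = 1000 − 0.44y and y = 1000 − 0.64x.
Solving: x = 1000(1 − 0.44) / (1 − 0.64·0.44) = 560 / 0.7184 ≈ 779.5100.
The wife gets 1000 − 779.5100 ≈ 220.4900.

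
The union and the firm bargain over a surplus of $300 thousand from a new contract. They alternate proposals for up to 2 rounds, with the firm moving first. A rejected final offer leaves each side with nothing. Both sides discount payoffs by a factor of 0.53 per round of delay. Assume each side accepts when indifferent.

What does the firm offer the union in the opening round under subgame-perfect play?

159

Round 2 (the union proposes): the firm will accept anything ≥ 0, so the union offers 0 and keeps 300.
Round 1 (the firm proposes): the union can get 300 next round, worth 0.53 × 300 = 159 now, so the firm offers 159, keeping 141.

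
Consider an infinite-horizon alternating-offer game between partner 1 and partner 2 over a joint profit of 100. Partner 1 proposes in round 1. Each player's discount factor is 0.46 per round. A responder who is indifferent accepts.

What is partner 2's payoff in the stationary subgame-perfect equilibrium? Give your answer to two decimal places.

When partner 1 proposes, partner 2 accepts any offer worth at least 0.46 times what partner 2 would get by proposing next round; and vice versa.
This gives x = 100 − 0.46y and y = 100 − 0.46x, where x and y are each side's share when it proposes.
Hence (1 − 0.46·0.46)x = 100(1 − 0.46), i.e. 0.7884·x = 54.
x ≈ 68.4932; partner 2's share is 100 − x ≈ 31.5068.

31.51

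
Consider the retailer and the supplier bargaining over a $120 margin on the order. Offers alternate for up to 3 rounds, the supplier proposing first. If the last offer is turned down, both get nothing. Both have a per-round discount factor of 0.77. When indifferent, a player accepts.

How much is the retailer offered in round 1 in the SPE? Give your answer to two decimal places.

Work backward from the last round.
Round 3 (the supplier proposes): rejection yields 0 for the retailer; the supplier offers 0 and keeps 120.
Round 2 (the retailer proposes): the supplier can get 120 next round, worth 0.77 × 120 = 92.4 now; the retailer offers that and keeps 27.6.
Round 1 (the supplier proposes): the retailer can get 27.6 next round, worth 0.77 × 27.6 = 21.252 now, so the supplier offers 21.252, keeping 98.748.

21.25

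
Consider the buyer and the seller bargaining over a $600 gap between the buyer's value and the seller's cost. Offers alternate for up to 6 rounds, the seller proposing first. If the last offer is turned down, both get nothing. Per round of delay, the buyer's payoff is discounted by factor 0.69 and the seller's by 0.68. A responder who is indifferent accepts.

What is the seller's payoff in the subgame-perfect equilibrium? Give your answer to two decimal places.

314.22

Round 6 (the buyer proposes): rejection yields 0 for the seller; the buyer offers 0 and keeps 600.
Round 5 (the seller proposes): the buyer can get 600 next round, worth 0.69 × 600 = 414 now. The seller offers 414 and keeps 600 − 414 = 186.
Round 4 (the buyer proposes): the seller can get 186 next round, worth 0.68 × 186 = 126.48 now; the buyer offers that and keeps 473.52.
Round 3 (the seller proposes): the buyer can get 473.52 next round, worth 0.69 × 473.52 = 326.7288 now, so the seller offers 326.7288, keeping 273.2712.
Round 2 (the buyer proposes): the seller can get 273.2712 next round, worth 0.68 × 273.2712 = 185.824416 now, so the buyer offers 185.824416, keeping 414.175584.
Round 1 (the seller proposes): the buyer can get 414.175584 next round, worth 0.69 × 414.175584 = 285.78115296 now; the seller offers that and keeps 314.21884704.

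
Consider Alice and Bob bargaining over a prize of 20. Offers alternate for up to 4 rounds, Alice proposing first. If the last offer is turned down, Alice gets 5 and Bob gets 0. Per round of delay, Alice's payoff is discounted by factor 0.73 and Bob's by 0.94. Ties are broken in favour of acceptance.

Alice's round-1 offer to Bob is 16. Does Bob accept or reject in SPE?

Accept

Round 4 (Bob proposes): Alice gets 5 if talks fail, so Bob offers 5 and keeps 15.
Round 3 (Alice proposes): Bob can get 15 next round, worth 0.94 × 15 = 14.1 now. Alice offers 14.1 and keeps 20 − 14.1 = 5.9.
Round 2 (Bob proposes): Alice can get 5.9 next round, worth 0.73 × 5.9 = 4.307 now; Bob offers that and keeps 15.693.
So by rejecting in round 1, Bob gets 15.693 next round, worth 0.94 × 15.693 = 14.75142 now.
Offer 16 ≥ 14.75142, so Bob accepts.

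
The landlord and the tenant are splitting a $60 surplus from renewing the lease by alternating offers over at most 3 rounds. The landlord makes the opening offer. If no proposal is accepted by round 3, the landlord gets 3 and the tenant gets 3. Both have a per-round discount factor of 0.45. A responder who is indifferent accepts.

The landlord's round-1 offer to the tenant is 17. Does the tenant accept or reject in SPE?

Round 3 (the landlord proposes): the tenant gets 3 if talks fail, so the landlord offers 3 and keeps 57.
Round 2 (the tenant proposes): the landlord can get 57 next round, worth 0.45 × 57 = 25.65 now; the tenant offers that and keeps 34.35.
So by rejecting in round 1, the tenant gets 34.35 next round, worth 0.45 × 34.35 = 15.4575 now.
Offer 17 ≥ 15.4575, so the tenant accepts.

Accept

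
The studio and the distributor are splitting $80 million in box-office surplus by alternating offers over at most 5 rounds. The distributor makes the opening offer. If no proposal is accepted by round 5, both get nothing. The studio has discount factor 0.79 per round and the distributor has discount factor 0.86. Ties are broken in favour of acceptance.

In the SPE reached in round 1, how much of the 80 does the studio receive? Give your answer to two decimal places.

Round 5 (the distributor proposes): rejection yields 0 for the studio; the distributor offers 0 and keeps 80.
Round 4 (the studio proposes): the distributor can get 80 next round, worth 0.86 × 80 = 68.8 now; the studio offers that and keeps 11.2.
Round 3 (the distributor proposes): the studio can get 11.2 next round, worth 0.79 × 11.2 = 8.848 now; the distributor offers that and keeps 71.152.
Round 2 (the studio proposes): the distributor can get 71.152 next round, worth 0.86 × 71.152 = 61.19072 now, so the studio offers 61.19072, keeping 18.80928.
Round 1 (the distributor proposes): the studio can get 18.80928 next round, worth 0.79 × 18.80928 = 14.8593312 now; the distributor offers that and keeps 65.1406688.

14.86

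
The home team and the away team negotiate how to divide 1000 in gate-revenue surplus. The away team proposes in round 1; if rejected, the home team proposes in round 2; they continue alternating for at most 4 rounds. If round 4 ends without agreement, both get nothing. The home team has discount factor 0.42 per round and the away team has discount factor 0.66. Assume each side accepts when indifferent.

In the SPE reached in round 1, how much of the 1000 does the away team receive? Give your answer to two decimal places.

Work backward from the last round.
Round 4 (the home team proposes): rejection yields 0 for the away team; the home team offers 0 and keeps 1000.
Round 3 (the away team proposes): the home team can get 1000 next round, worth 0.42 × 1000 = 420 now. The away team offers 420 and keeps 1000 − 420 = 580.
Round 2 (the home team proposes): the away team can get 580 next round, worth 0.66 × 580 = 382.8 now. The home team offers 382.8 and keeps 1000 − 382.8 = 617.2.
Round 1 (the away team proposes): the home team can get 617.2 next round, worth 0.42 × 617.2 = 259.224 now, so the away team offers 259.224, keeping 740.776.

740.78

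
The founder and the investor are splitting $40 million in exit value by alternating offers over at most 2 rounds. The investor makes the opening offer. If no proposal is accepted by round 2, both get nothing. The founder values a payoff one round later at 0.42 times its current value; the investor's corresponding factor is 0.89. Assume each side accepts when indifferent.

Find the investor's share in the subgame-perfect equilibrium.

23.2

Round 2 (the founder proposes): the investor will accept anything ≥ 0, so the founder offers 0 and keeps 40.
Round 1 (the investor proposes): the founder can get 40 next round, worth 0.42 × 40 = 16.8 now. The investor offers 16.8 and keeps 40 − 16.8 = 23.2.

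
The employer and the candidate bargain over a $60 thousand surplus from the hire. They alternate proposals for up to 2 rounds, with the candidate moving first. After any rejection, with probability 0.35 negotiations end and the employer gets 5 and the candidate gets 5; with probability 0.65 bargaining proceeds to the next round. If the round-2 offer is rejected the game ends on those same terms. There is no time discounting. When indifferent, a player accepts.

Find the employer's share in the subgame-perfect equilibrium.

37.5

Round 2 (the employer proposes): the candidate gets 5 if talks fail, so the employer offers 5 and keeps 55.
Round 1 (the candidate proposes): rejecting gives the employer an expected 0.65 × 55 + 0.35 × 5 = 37.5. The candidate offers 37.5 and keeps 60 − 37.5 = 22.5.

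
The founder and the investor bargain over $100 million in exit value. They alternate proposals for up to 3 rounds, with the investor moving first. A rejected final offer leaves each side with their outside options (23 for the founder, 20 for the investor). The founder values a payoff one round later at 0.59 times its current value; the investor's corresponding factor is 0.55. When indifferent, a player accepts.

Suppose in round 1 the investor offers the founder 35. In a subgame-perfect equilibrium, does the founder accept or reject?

Accept

Round 3 (the investor proposes): the founder gets 23 if talks fail, so the investor offers 23 and keeps 77.
Round 2 (the founder proposes): the investor can get 77 next round, worth 0.55 × 77 = 42.35 now. The founder offers 42.35 and keeps 100 − 42.35 = 57.65.
So by rejecting in round 1, the founder gets 57.65 next round, worth 0.59 × 57.65 = 34.0135 now.
Offer 35 ≥ 34.0135, so the founder accepts.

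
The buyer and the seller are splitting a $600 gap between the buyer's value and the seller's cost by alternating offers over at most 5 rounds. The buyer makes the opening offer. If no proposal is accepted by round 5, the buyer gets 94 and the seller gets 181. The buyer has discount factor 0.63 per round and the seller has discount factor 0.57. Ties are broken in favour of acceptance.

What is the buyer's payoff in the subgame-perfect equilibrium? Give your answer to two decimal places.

404.68

Round 5 (the buyer proposes): the seller gets 181 if talks fail, so the buyer offers 181 and keeps 419.
Round 4 (the seller proposes): the buyer can get 419 next round, worth 0.63 × 419 = 263.97 now, so the seller offers 263.97, keeping 336.03.
Round 3 (the buyer proposes): the seller can get 336.03 next round, worth 0.57 × 336.03 = 191.5371 now, so the buyer offers 191.5371, keeping 408.4629.
Round 2 (the seller proposes): the buyer can get 408.4629 next round, worth 0.63 × 408.4629 = 257.331627 now. The seller offers 257.331627 and keeps 600 − 257.331627 = 342.668373.
Round 1 (the buyer proposes): the seller can get 342.668373 next round, worth 0.57 × 342.668373 = 195.32097261 now, so the buyer offers 195.32097261, keeping 404.67902739.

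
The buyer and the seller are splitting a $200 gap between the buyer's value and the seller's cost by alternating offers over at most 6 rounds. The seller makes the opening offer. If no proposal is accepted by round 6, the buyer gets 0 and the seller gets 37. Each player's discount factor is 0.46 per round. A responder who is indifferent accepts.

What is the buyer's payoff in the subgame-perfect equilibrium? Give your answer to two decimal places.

Round 6 (the buyer proposes): the seller gets 37 if talks fail, so the buyer offers 37 and keeps 163.
Round 5 (the seller proposes): the buyer can get 163 next round, worth 0.46 × 163 = 74.98 now. The seller offers 74.98 and keeps 200 − 74.98 = 125.02.
Round 4 (the buyer proposes): the seller can get 125.02 next round, worth 0.46 × 125.02 = 57.5092 now; the buyer offers that and keeps 142.4908.
Round 3 (the seller proposes): the buyer can get 142.4908 next round, worth 0.46 × 142.4908 = 65.545768 now, so the seller offers 65.545768, keeping 134.454232.
Round 2 (the buyer proposes): the seller can get 134.454232 next round, worth 0.46 × 134.454232 = 61.84894672 now, so the buyer offers 61.84894672, keeping 138.15105328.
Round 1 (the seller proposes): the buyer can get 138.15105328 next round, worth 0.46 × 138.15105328 = 63.5494845088 now. The seller offers 63.5494845088 and keeps 200 − 63.5494845088 = 136.4505154912.

63.55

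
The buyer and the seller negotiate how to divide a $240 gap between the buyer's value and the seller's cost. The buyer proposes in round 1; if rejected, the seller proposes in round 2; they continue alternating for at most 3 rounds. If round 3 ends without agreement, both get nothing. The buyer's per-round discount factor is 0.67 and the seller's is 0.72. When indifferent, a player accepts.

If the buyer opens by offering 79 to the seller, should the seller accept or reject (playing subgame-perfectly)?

Accept

Round 3 (the buyer proposes): the seller will accept anything ≥ 0, so the buyer offers 0 and keeps 240.
Round 2 (the seller proposes): the buyer can get 240 next round, worth 0.67 × 240 = 160.8 now. The seller offers 160.8 and keeps 240 − 160.8 = 79.2.
So by rejecting in round 1, the seller gets 79.2 next round, worth 0.72 × 79.2 = 57.024 now.
Offer 79 ≥ 57.024, so the seller accepts.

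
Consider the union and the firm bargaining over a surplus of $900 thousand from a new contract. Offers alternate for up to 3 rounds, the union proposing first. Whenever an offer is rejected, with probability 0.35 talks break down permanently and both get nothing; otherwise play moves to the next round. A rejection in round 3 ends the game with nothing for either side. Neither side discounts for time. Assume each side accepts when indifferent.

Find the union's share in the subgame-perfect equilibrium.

Round 3 (the union proposes): rejection yields 0 for the firm; the union offers 0 and keeps 900.
Round 2 (the firm proposes): rejecting gives the union an expected 0.65 × 900 = 585, so the firm offers 585, keeping 315.
Round 1 (the union proposes): rejecting gives the firm an expected 0.65 × 315 = 204.75. The union offers 204.75 and keeps 900 − 204.75 = 695.25.

695.25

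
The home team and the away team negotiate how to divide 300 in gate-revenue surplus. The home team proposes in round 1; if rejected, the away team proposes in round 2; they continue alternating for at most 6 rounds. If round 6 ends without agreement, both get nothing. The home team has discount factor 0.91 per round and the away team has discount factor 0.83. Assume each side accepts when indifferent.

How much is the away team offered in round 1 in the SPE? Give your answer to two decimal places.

181.39

Round 6 (the away team proposes): the home team will accept anything ≥ 0, so the away team offers 0 and keeps 300.
Round 5 (the home team proposes): the away team can get 300 next round, worth 0.83 × 300 = 249 now; the home team offers that and keeps 51.
Round 4 (the away team proposes): the home team can get 51 next round, worth 0.91 × 51 = 46.41 now, so the away team offers 46.41, keeping 253.59.
Round 3 (the home team proposes): the away team can get 253.59 next round, worth 0.83 × 253.59 = 210.4797 now, so the home team offers 210.4797, keeping 89.5203.
Round 2 (the away team proposes): the home team can get 89.5203 next round, worth 0.91 × 89.5203 = 81.463473 now. The away team offers 81.463473 and keeps 300 − 81.463473 = 218.536527.
Round 1 (the home team proposes): the away team can get 218.536527 next round, worth 0.83 × 218.536527 = 181.38531741 now. The home team offers 181.38531741 and keeps 300 − 181.38531741 = 118.61468259.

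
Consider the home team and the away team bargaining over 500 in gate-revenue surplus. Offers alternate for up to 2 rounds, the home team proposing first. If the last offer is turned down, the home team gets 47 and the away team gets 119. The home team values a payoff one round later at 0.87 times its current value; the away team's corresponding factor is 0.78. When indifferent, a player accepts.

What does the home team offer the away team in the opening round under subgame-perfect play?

353.34

Round 2 (the away team proposes): the home team gets 47 if talks fail, so the away team offers 47 and keeps 453.
Round 1 (the home team proposes): the away team can get 453 next round, worth 0.78 × 453 = 353.34 now. The home team offers 353.34 and keeps 500 − 353.34 = 146.66.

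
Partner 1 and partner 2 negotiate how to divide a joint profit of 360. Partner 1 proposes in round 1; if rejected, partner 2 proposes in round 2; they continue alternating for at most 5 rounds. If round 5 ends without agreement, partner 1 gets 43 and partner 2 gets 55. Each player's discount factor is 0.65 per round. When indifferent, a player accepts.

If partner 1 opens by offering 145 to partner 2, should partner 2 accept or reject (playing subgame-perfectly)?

Accept

Round 5 (partner 1 proposes): partner 2 gets 55 if talks fail, so partner 1 offers 55 and keeps 305.
Round 4 (partner 2 proposes): partner 1 can get 305 next round, worth 0.65 × 305 = 198.25 now, so partner 2 offers 198.25, keeping 161.75.
Round 3 (partner 1 proposes): partner 2 can get 161.75 next round, worth 0.65 × 161.75 = 105.1375 now. Partner 1 offers 105.1375 and keeps 360 − 105.1375 = 254.8625.
Round 2 (partner 2 proposes): partner 1 can get 254.8625 next round, worth 0.65 × 254.8625 = 165.660625 now. Partner 2 offers 165.660625 and keeps 360 − 165.660625 = 194.339375.
So by rejecting in round 1, partner 2 gets 194.339375 next round, worth 0.65 × 194.339375 = 126.32059375 now.
Offer 145 ≥ 126.32059375, so partner 2 accepts.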